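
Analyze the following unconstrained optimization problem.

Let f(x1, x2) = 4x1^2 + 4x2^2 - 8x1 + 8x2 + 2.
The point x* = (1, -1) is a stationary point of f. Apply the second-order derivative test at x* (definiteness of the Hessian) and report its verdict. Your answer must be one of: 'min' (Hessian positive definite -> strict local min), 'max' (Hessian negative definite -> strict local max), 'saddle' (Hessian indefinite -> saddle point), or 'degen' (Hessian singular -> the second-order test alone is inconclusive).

Compute the Hessian H = grad^2 f:
  H = [[8, 0], [0, 8]]
Verify stationarity: grad f(x*) = H x* + g = (0, 0).
Eigenvalues of H: 8, 8.
Both eigenvalues > 0, so H is positive definite -> x* is a strict local min.

min


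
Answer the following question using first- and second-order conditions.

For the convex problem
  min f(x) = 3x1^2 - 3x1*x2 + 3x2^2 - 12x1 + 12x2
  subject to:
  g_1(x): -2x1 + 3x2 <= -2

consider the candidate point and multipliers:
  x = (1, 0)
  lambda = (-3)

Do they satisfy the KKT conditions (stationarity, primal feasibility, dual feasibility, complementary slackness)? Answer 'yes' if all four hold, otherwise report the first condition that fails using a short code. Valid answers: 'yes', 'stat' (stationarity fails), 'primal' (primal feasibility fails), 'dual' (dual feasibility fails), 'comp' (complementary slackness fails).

Gradient of f: grad f(x) = Q x + c = (-6, 9)
Constraint values g_i(x) = a_i^T x - b_i:
  g_1((1, 0)) = 0
Stationarity residual: grad f(x) + sum_i lambda_i a_i = (0, 0)
  -> stationarity OK
Primal feasibility (all g_i <= 0): OK
Dual feasibility (all lambda_i >= 0): FAILS
Complementary slackness (lambda_i * g_i(x) = 0 for all i): OK

Verdict: the first failing condition is dual_feasibility -> dual.

dual


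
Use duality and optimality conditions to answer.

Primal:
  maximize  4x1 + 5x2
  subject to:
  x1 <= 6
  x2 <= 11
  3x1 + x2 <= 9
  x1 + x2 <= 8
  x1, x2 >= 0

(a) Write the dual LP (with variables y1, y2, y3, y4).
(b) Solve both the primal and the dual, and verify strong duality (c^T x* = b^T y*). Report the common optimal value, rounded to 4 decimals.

The standard primal-dual pair for 'max c^T x s.t. A x <= b, x >= 0' is:
  Dual:  min b^T y  s.t.  A^T y >= c,  y >= 0.

So the dual LP is:
  minimize  6y1 + 11y2 + 9y3 + 8y4
  subject to:
    y1 + 3y3 + y4 >= 4
    y2 + y3 + y4 >= 5
    y1, y2, y3, y4 >= 0

Solving the primal: x* = (0, 8).
  primal value c^T x* = 40.
Solving the dual: y* = (0, 0, 0, 5).
  dual value b^T y* = 40.
Strong duality: c^T x* = b^T y*. Confirmed.

40


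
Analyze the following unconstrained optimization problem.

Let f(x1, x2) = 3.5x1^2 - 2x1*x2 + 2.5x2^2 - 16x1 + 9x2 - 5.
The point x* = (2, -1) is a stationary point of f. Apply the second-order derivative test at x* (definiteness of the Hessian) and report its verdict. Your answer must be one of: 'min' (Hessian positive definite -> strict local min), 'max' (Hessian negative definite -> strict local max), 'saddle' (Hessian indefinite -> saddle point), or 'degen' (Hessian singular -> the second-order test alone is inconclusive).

Compute the Hessian H = grad^2 f:
  H = [[7, -2], [-2, 5]]
Verify stationarity: grad f(x*) = H x* + g = (0, 0).
Eigenvalues of H: 3.7639, 8.2361.
Both eigenvalues > 0, so H is positive definite -> x* is a strict local min.

min


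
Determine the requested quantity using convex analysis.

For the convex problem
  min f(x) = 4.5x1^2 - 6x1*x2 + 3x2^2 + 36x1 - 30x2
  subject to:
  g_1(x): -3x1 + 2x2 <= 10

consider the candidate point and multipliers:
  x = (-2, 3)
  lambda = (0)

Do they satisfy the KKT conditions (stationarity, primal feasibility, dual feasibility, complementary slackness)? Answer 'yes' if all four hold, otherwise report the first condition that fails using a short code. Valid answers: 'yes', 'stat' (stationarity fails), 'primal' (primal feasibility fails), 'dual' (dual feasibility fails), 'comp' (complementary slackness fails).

Gradient of f: grad f(x) = Q x + c = (0, 0)
Constraint values g_i(x) = a_i^T x - b_i:
  g_1((-2, 3)) = 2
Stationarity residual: grad f(x) + sum_i lambda_i a_i = (0, 0)
  -> stationarity OK
Primal feasibility (all g_i <= 0): FAILS
Dual feasibility (all lambda_i >= 0): OK
Complementary slackness (lambda_i * g_i(x) = 0 for all i): OK

Verdict: the first failing condition is primal_feasibility -> primal.

primal


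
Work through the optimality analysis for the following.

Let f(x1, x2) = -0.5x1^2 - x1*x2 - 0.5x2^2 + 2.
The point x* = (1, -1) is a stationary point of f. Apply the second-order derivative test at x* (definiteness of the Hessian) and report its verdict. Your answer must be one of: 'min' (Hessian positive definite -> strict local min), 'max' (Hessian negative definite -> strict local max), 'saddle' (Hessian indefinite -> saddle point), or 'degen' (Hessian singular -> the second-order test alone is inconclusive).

Compute the Hessian H = grad^2 f:
  H = [[-1, -1], [-1, -1]]
Verify stationarity: grad f(x*) = H x* + g = (0, 0).
Eigenvalues of H: -2, 0.
H has a zero eigenvalue (singular; negative semidefinite but not definite), so H is neither positive definite, negative definite, nor indefinite. The second-order test alone is inconclusive -> degen.
(Indeed, f is constant along the null direction of H through x*, so x* is not a strict local extremum.)

degen


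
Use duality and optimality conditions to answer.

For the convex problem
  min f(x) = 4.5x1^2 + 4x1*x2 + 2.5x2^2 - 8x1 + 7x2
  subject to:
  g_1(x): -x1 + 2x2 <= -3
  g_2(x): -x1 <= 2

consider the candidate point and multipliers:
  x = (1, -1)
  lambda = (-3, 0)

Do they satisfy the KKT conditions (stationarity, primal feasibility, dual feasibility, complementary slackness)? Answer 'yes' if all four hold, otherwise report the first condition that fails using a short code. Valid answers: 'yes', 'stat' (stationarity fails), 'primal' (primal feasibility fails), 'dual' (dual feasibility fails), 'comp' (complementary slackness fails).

Gradient of f: grad f(x) = Q x + c = (-3, 6)
Constraint values g_i(x) = a_i^T x - b_i:
  g_1((1, -1)) = 0
  g_2((1, -1)) = -3
Stationarity residual: grad f(x) + sum_i lambda_i a_i = (0, 0)
  -> stationarity OK
Primal feasibility (all g_i <= 0): OK
Dual feasibility (all lambda_i >= 0): FAILS
Complementary slackness (lambda_i * g_i(x) = 0 for all i): OK

Verdict: the first failing condition is dual_feasibility -> dual.

dual


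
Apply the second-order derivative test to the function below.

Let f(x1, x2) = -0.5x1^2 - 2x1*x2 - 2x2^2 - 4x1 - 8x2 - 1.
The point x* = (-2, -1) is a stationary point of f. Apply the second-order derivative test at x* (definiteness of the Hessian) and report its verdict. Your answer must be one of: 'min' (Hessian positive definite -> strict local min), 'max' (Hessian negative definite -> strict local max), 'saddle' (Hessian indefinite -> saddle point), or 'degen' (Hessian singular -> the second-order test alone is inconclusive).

Compute the Hessian H = grad^2 f:
  H = [[-1, -2], [-2, -4]]
Verify stationarity: grad f(x*) = H x* + g = (0, 0).
Eigenvalues of H: -5, 0.
H has a zero eigenvalue (singular; negative semidefinite but not definite), so H is neither positive definite, negative definite, nor indefinite. The second-order test alone is inconclusive -> degen.
(Indeed, f is constant along the null direction of H through x*, so x* is not a strict local extremum.)

degen


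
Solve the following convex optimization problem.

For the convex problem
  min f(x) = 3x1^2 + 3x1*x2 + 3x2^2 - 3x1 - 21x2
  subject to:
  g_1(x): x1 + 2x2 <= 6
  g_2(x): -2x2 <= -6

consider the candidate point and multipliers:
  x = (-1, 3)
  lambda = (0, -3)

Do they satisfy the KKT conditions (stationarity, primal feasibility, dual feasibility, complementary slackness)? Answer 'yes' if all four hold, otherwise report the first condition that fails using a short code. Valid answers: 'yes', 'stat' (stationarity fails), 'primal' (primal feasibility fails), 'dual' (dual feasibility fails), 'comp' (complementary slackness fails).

Gradient of f: grad f(x) = Q x + c = (0, -6)
Constraint values g_i(x) = a_i^T x - b_i:
  g_1((-1, 3)) = -1
  g_2((-1, 3)) = 0
Stationarity residual: grad f(x) + sum_i lambda_i a_i = (0, 0)
  -> stationarity OK
Primal feasibility (all g_i <= 0): OK
Dual feasibility (all lambda_i >= 0): FAILS
Complementary slackness (lambda_i * g_i(x) = 0 for all i): OK

Verdict: the first failing condition is dual_feasibility -> dual.

dual


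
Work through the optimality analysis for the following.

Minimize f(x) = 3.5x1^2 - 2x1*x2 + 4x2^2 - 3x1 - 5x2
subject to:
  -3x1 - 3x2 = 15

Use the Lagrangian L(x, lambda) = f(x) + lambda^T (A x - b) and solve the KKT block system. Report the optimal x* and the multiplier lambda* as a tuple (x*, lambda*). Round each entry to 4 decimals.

Form the Lagrangian:
  L(x, lambda) = (1/2) x^T Q x + c^T x + lambda^T (A x - b)
Stationarity (grad_x L = 0): Q x + c + A^T lambda = 0.
Primal feasibility: A x = b.

This gives the KKT block system:
  [ Q   A^T ] [ x     ]   [-c ]
  [ A    0  ] [ lambda ] = [ b ]

Solving the linear system:
  x*      = (-2.7368, -2.2632)
  lambda* = (-5.8772)
  f(x*)   = 53.8421

x* = (-2.7368, -2.2632), lambda* = (-5.8772)


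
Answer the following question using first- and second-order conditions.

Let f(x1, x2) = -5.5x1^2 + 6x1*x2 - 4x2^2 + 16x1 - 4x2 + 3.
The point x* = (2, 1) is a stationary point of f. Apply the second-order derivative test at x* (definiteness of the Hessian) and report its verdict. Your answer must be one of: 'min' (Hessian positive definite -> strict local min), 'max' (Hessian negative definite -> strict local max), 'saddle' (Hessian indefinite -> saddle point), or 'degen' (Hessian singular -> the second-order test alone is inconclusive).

Compute the Hessian H = grad^2 f:
  H = [[-11, 6], [6, -8]]
Verify stationarity: grad f(x*) = H x* + g = (0, 0).
Eigenvalues of H: -15.6847, -3.3153.
Both eigenvalues < 0, so H is negative definite -> x* is a strict local max.

max


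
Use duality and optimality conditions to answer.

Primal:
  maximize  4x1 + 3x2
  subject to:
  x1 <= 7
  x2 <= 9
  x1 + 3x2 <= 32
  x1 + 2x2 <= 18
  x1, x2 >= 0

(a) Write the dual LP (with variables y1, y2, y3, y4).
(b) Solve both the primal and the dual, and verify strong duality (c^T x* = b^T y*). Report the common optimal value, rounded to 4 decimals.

The standard primal-dual pair for 'max c^T x s.t. A x <= b, x >= 0' is:
  Dual:  min b^T y  s.t.  A^T y >= c,  y >= 0.

So the dual LP is:
  minimize  7y1 + 9y2 + 32y3 + 18y4
  subject to:
    y1 + y3 + y4 >= 4
    y2 + 3y3 + 2y4 >= 3
    y1, y2, y3, y4 >= 0

Solving the primal: x* = (7, 5.5).
  primal value c^T x* = 44.5.
Solving the dual: y* = (2.5, 0, 0, 1.5).
  dual value b^T y* = 44.5.
Strong duality: c^T x* = b^T y*. Confirmed.

44.5


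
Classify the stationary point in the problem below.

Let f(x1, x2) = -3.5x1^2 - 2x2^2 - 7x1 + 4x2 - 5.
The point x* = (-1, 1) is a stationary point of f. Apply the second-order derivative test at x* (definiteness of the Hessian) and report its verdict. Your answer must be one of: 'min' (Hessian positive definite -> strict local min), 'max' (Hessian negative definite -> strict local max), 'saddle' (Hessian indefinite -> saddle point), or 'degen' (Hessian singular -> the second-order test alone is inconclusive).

Compute the Hessian H = grad^2 f:
  H = [[-7, 0], [0, -4]]
Verify stationarity: grad f(x*) = H x* + g = (0, 0).
Eigenvalues of H: -7, -4.
Both eigenvalues < 0, so H is negative definite -> x* is a strict local max.

max


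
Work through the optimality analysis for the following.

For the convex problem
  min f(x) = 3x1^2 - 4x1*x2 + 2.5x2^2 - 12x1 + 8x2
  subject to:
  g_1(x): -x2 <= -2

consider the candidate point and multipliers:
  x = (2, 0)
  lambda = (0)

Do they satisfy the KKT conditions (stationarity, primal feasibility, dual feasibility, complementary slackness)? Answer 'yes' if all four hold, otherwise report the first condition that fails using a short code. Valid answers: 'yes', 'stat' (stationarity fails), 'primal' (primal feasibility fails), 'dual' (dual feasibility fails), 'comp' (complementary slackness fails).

Gradient of f: grad f(x) = Q x + c = (0, 0)
Constraint values g_i(x) = a_i^T x - b_i:
  g_1((2, 0)) = 2
Stationarity residual: grad f(x) + sum_i lambda_i a_i = (0, 0)
  -> stationarity OK
Primal feasibility (all g_i <= 0): FAILS
Dual feasibility (all lambda_i >= 0): OK
Complementary slackness (lambda_i * g_i(x) = 0 for all i): OK

Verdict: the first failing condition is primal_feasibility -> primal.

primal


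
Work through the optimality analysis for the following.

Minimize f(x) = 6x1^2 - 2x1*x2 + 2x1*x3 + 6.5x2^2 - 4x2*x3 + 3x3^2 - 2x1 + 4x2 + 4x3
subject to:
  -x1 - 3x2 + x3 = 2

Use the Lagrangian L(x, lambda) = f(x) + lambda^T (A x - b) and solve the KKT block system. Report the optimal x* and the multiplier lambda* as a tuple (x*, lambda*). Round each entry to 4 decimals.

Form the Lagrangian:
  L(x, lambda) = (1/2) x^T Q x + c^T x + lambda^T (A x - b)
Stationarity (grad_x L = 0): Q x + c + A^T lambda = 0.
Primal feasibility: A x = b.

This gives the KKT block system:
  [ Q   A^T ] [ x     ]   [-c ]
  [ A    0  ] [ lambda ] = [ b ]

Solving the linear system:
  x*      = (0.0289, -1.0354, -1.0772)
  lambda* = (-1.7363)
  f(x*)   = -2.5177

x* = (0.0289, -1.0354, -1.0772), lambda* = (-1.7363)


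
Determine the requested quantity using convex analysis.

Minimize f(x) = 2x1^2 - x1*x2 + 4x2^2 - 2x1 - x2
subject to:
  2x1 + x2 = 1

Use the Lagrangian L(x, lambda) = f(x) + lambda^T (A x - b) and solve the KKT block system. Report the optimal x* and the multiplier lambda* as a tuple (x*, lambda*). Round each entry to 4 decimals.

Form the Lagrangian:
  L(x, lambda) = (1/2) x^T Q x + c^T x + lambda^T (A x - b)
Stationarity (grad_x L = 0): Q x + c + A^T lambda = 0.
Primal feasibility: A x = b.

This gives the KKT block system:
  [ Q   A^T ] [ x     ]   [-c ]
  [ A    0  ] [ lambda ] = [ b ]

Solving the linear system:
  x*      = (0.425, 0.15)
  lambda* = (0.225)
  f(x*)   = -0.6125

x* = (0.425, 0.15), lambda* = (0.225)


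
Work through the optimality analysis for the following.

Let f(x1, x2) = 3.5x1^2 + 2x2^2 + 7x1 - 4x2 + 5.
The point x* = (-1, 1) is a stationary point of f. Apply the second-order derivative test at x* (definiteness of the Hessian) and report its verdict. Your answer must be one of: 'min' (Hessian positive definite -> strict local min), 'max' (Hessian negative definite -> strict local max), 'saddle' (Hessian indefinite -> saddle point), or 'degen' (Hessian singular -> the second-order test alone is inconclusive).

Compute the Hessian H = grad^2 f:
  H = [[7, 0], [0, 4]]
Verify stationarity: grad f(x*) = H x* + g = (0, 0).
Eigenvalues of H: 4, 7.
Both eigenvalues > 0, so H is positive definite -> x* is a strict local min.

min


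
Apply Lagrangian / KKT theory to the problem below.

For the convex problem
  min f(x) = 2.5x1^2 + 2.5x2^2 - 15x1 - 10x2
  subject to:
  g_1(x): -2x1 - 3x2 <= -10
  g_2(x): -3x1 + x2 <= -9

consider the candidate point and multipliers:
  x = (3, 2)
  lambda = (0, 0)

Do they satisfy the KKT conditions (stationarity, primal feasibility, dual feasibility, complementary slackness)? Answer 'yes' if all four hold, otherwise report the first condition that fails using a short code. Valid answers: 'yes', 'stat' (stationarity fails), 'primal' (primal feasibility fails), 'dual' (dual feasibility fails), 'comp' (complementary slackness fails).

Gradient of f: grad f(x) = Q x + c = (0, 0)
Constraint values g_i(x) = a_i^T x - b_i:
  g_1((3, 2)) = -2
  g_2((3, 2)) = 2
Stationarity residual: grad f(x) + sum_i lambda_i a_i = (0, 0)
  -> stationarity OK
Primal feasibility (all g_i <= 0): FAILS
Dual feasibility (all lambda_i >= 0): OK
Complementary slackness (lambda_i * g_i(x) = 0 for all i): OK

Verdict: the first failing condition is primal_feasibility -> primal.

primal


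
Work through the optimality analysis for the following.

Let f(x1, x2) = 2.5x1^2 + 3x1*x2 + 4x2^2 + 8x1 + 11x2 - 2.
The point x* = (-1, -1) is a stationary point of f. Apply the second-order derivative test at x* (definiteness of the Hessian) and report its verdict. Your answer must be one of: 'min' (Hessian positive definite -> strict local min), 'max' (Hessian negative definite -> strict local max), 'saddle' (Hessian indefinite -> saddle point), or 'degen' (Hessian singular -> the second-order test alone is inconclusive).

Compute the Hessian H = grad^2 f:
  H = [[5, 3], [3, 8]]
Verify stationarity: grad f(x*) = H x* + g = (0, 0).
Eigenvalues of H: 3.1459, 9.8541.
Both eigenvalues > 0, so H is positive definite -> x* is a strict local min.

min


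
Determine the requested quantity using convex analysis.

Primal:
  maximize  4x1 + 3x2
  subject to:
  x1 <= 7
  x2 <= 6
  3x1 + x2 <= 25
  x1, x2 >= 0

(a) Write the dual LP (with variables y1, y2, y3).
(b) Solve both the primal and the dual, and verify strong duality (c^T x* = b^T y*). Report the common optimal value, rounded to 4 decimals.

The standard primal-dual pair for 'max c^T x s.t. A x <= b, x >= 0' is:
  Dual:  min b^T y  s.t.  A^T y >= c,  y >= 0.

So the dual LP is:
  minimize  7y1 + 6y2 + 25y3
  subject to:
    y1 + 3y3 >= 4
    y2 + y3 >= 3
    y1, y2, y3 >= 0

Solving the primal: x* = (6.3333, 6).
  primal value c^T x* = 43.3333.
Solving the dual: y* = (0, 1.6667, 1.3333).
  dual value b^T y* = 43.3333.
Strong duality: c^T x* = b^T y*. Confirmed.

43.3333


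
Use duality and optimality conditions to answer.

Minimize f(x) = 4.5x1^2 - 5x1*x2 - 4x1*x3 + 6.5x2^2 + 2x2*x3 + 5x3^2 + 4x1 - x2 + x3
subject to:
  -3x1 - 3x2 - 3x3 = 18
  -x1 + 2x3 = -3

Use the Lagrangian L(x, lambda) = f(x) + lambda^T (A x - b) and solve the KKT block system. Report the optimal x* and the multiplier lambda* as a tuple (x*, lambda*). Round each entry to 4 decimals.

Form the Lagrangian:
  L(x, lambda) = (1/2) x^T Q x + c^T x + lambda^T (A x - b)
Stationarity (grad_x L = 0): Q x + c + A^T lambda = 0.
Primal feasibility: A x = b.

This gives the KKT block system:
  [ Q   A^T ] [ x     ]   [-c ]
  [ A    0  ] [ lambda ] = [ b ]

Solving the linear system:
  x*      = (-2.3538, -0.9692, -2.6769)
  lambda* = (-2.3949, 5.5538)
  f(x*)   = 24.3231

x* = (-2.3538, -0.9692, -2.6769), lambda* = (-2.3949, 5.5538)


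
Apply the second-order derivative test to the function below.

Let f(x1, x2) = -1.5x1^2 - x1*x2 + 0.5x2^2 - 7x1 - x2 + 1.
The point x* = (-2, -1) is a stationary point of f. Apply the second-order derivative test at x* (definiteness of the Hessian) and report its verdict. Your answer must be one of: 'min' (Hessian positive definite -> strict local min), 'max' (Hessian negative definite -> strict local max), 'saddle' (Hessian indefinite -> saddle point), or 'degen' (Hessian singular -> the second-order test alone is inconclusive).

Compute the Hessian H = grad^2 f:
  H = [[-3, -1], [-1, 1]]
Verify stationarity: grad f(x*) = H x* + g = (0, 0).
Eigenvalues of H: -3.2361, 1.2361.
Eigenvalues have mixed signs, so H is indefinite -> x* is a saddle point.

saddle


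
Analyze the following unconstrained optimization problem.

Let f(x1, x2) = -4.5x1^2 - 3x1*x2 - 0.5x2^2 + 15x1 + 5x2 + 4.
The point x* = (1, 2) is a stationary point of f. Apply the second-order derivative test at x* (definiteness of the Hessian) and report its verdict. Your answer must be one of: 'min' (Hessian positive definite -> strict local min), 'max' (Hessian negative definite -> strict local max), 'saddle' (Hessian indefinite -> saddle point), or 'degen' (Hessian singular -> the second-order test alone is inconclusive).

Compute the Hessian H = grad^2 f:
  H = [[-9, -3], [-3, -1]]
Verify stationarity: grad f(x*) = H x* + g = (0, 0).
Eigenvalues of H: -10, 0.
H has a zero eigenvalue (singular; negative semidefinite but not definite), so H is neither positive definite, negative definite, nor indefinite. The second-order test alone is inconclusive -> degen.
(Indeed, f is constant along the null direction of H through x*, so x* is not a strict local extremum.)

degen


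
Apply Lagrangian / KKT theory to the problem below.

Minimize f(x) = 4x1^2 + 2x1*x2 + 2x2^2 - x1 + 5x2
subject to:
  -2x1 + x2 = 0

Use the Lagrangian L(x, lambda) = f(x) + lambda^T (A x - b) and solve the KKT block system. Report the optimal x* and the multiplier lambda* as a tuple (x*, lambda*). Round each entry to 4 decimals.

Form the Lagrangian:
  L(x, lambda) = (1/2) x^T Q x + c^T x + lambda^T (A x - b)
Stationarity (grad_x L = 0): Q x + c + A^T lambda = 0.
Primal feasibility: A x = b.

This gives the KKT block system:
  [ Q   A^T ] [ x     ]   [-c ]
  [ A    0  ] [ lambda ] = [ b ]

Solving the linear system:
  x*      = (-0.2812, -0.5625)
  lambda* = (-2.1875)
  f(x*)   = -1.2656

x* = (-0.2812, -0.5625), lambda* = (-2.1875)


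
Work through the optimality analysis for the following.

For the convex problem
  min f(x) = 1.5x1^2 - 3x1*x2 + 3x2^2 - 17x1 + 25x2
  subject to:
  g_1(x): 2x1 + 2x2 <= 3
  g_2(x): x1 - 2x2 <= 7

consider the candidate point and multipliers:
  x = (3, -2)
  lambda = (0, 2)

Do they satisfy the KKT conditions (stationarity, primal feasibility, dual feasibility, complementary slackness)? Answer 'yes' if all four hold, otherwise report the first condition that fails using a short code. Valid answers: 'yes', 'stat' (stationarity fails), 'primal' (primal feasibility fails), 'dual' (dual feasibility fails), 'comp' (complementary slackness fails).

Gradient of f: grad f(x) = Q x + c = (-2, 4)
Constraint values g_i(x) = a_i^T x - b_i:
  g_1((3, -2)) = -1
  g_2((3, -2)) = 0
Stationarity residual: grad f(x) + sum_i lambda_i a_i = (0, 0)
  -> stationarity OK
Primal feasibility (all g_i <= 0): OK
Dual feasibility (all lambda_i >= 0): OK
Complementary slackness (lambda_i * g_i(x) = 0 for all i): OK

Verdict: yes, KKT holds.

yes


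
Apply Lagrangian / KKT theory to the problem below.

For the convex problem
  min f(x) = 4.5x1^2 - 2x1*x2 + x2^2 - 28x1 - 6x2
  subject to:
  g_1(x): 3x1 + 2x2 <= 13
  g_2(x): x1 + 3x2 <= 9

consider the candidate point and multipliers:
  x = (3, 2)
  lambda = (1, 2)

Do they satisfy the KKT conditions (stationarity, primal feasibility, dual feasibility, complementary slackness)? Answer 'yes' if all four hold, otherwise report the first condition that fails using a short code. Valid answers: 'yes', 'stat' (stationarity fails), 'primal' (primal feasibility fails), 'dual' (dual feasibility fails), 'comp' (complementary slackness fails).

Gradient of f: grad f(x) = Q x + c = (-5, -8)
Constraint values g_i(x) = a_i^T x - b_i:
  g_1((3, 2)) = 0
  g_2((3, 2)) = 0
Stationarity residual: grad f(x) + sum_i lambda_i a_i = (0, 0)
  -> stationarity OK
Primal feasibility (all g_i <= 0): OK
Dual feasibility (all lambda_i >= 0): OK
Complementary slackness (lambda_i * g_i(x) = 0 for all i): OK

Verdict: yes, KKT holds.

yes


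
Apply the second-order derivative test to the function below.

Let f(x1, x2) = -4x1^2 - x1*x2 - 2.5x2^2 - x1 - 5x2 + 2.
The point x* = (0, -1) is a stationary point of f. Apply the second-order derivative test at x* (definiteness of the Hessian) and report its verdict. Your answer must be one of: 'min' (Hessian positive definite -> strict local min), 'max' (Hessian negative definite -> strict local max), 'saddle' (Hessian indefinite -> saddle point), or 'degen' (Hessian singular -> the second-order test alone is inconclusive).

Compute the Hessian H = grad^2 f:
  H = [[-8, -1], [-1, -5]]
Verify stationarity: grad f(x*) = H x* + g = (0, 0).
Eigenvalues of H: -8.3028, -4.6972.
Both eigenvalues < 0, so H is negative definite -> x* is a strict local max.

max


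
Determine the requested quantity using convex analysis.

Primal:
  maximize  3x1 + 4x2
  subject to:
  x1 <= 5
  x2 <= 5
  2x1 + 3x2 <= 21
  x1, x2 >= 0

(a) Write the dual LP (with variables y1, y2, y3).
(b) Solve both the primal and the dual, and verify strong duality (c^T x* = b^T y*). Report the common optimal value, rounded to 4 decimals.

The standard primal-dual pair for 'max c^T x s.t. A x <= b, x >= 0' is:
  Dual:  min b^T y  s.t.  A^T y >= c,  y >= 0.

So the dual LP is:
  minimize  5y1 + 5y2 + 21y3
  subject to:
    y1 + 2y3 >= 3
    y2 + 3y3 >= 4
    y1, y2, y3 >= 0

Solving the primal: x* = (5, 3.6667).
  primal value c^T x* = 29.6667.
Solving the dual: y* = (0.3333, 0, 1.3333).
  dual value b^T y* = 29.6667.
Strong duality: c^T x* = b^T y*. Confirmed.

29.6667


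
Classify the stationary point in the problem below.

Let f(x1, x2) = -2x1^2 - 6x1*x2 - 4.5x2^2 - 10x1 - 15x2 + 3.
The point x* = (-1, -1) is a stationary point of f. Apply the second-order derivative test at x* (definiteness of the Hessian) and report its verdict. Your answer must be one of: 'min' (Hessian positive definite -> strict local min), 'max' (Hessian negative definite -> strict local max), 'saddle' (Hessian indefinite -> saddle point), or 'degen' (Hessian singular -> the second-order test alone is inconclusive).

Compute the Hessian H = grad^2 f:
  H = [[-4, -6], [-6, -9]]
Verify stationarity: grad f(x*) = H x* + g = (0, 0).
Eigenvalues of H: -13, 0.
H has a zero eigenvalue (singular; negative semidefinite but not definite), so H is neither positive definite, negative definite, nor indefinite. The second-order test alone is inconclusive -> degen.
(Indeed, f is constant along the null direction of H through x*, so x* is not a strict local extremum.)

degen


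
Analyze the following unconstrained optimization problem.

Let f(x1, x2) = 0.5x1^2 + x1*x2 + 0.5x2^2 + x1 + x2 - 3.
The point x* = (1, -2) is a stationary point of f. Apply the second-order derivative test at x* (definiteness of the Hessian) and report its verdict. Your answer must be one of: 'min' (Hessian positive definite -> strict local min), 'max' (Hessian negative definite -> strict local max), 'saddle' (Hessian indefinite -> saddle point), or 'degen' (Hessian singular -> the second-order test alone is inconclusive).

Compute the Hessian H = grad^2 f:
  H = [[1, 1], [1, 1]]
Verify stationarity: grad f(x*) = H x* + g = (0, 0).
Eigenvalues of H: 0, 2.
H has a zero eigenvalue (singular; positive semidefinite but not definite), so H is neither positive definite, negative definite, nor indefinite. The second-order test alone is inconclusive -> degen.
(Indeed, f is constant along the null direction of H through x*, so x* is not a strict local extremum.)

degen


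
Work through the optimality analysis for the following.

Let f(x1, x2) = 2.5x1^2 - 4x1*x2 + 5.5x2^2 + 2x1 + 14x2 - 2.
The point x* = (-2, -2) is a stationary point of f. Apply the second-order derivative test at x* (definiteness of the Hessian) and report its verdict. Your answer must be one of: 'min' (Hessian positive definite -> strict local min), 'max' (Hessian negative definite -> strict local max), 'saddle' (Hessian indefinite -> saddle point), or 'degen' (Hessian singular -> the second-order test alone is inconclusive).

Compute the Hessian H = grad^2 f:
  H = [[5, -4], [-4, 11]]
Verify stationarity: grad f(x*) = H x* + g = (0, 0).
Eigenvalues of H: 3, 13.
Both eigenvalues > 0, so H is positive definite -> x* is a strict local min.

min


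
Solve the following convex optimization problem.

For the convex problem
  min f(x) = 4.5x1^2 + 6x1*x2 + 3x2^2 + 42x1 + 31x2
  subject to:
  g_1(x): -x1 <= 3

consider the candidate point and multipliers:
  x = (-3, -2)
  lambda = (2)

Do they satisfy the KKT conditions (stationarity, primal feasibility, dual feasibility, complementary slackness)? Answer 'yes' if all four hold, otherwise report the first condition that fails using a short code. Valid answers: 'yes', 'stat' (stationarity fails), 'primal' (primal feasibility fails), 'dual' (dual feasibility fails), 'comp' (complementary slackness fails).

Gradient of f: grad f(x) = Q x + c = (3, 1)
Constraint values g_i(x) = a_i^T x - b_i:
  g_1((-3, -2)) = 0
Stationarity residual: grad f(x) + sum_i lambda_i a_i = (1, 1)
  -> stationarity FAILS
Primal feasibility (all g_i <= 0): OK
Dual feasibility (all lambda_i >= 0): OK
Complementary slackness (lambda_i * g_i(x) = 0 for all i): OK

Verdict: the first failing condition is stationarity -> stat.

stat


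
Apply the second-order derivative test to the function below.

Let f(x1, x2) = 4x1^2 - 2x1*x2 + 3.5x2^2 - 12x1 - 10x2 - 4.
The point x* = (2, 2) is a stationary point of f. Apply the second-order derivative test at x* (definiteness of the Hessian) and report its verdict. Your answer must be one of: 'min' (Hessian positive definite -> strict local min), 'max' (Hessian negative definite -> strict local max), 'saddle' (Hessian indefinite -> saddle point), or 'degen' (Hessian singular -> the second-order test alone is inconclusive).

Compute the Hessian H = grad^2 f:
  H = [[8, -2], [-2, 7]]
Verify stationarity: grad f(x*) = H x* + g = (0, 0).
Eigenvalues of H: 5.4384, 9.5616.
Both eigenvalues > 0, so H is positive definite -> x* is a strict local min.

min


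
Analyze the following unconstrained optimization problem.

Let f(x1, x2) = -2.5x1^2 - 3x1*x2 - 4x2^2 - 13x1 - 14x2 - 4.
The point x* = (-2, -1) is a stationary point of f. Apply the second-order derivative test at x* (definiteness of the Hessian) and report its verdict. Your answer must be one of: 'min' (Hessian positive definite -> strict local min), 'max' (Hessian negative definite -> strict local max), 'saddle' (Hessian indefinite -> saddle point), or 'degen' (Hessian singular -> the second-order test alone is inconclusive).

Compute the Hessian H = grad^2 f:
  H = [[-5, -3], [-3, -8]]
Verify stationarity: grad f(x*) = H x* + g = (0, 0).
Eigenvalues of H: -9.8541, -3.1459.
Both eigenvalues < 0, so H is negative definite -> x* is a strict local max.

max


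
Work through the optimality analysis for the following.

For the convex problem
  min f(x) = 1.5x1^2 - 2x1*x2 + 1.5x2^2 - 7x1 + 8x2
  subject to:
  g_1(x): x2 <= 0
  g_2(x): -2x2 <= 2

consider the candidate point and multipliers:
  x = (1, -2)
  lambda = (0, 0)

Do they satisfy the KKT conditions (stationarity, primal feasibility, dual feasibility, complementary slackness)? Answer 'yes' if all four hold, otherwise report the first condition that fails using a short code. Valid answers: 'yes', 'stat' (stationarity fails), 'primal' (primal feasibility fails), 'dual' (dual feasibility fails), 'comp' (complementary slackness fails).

Gradient of f: grad f(x) = Q x + c = (0, 0)
Constraint values g_i(x) = a_i^T x - b_i:
  g_1((1, -2)) = -2
  g_2((1, -2)) = 2
Stationarity residual: grad f(x) + sum_i lambda_i a_i = (0, 0)
  -> stationarity OK
Primal feasibility (all g_i <= 0): FAILS
Dual feasibility (all lambda_i >= 0): OK
Complementary slackness (lambda_i * g_i(x) = 0 for all i): OK

Verdict: the first failing condition is primal_feasibility -> primal.

primal


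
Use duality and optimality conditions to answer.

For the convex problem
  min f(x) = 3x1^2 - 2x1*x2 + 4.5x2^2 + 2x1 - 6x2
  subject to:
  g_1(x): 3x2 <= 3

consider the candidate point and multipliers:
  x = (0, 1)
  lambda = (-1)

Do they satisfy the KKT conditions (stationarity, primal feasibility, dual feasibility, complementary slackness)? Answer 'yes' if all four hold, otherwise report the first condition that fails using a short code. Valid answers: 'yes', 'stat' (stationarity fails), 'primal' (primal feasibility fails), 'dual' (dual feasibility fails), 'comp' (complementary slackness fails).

Gradient of f: grad f(x) = Q x + c = (0, 3)
Constraint values g_i(x) = a_i^T x - b_i:
  g_1((0, 1)) = 0
Stationarity residual: grad f(x) + sum_i lambda_i a_i = (0, 0)
  -> stationarity OK
Primal feasibility (all g_i <= 0): OK
Dual feasibility (all lambda_i >= 0): FAILS
Complementary slackness (lambda_i * g_i(x) = 0 for all i): OK

Verdict: the first failing condition is dual_feasibility -> dual.

dual


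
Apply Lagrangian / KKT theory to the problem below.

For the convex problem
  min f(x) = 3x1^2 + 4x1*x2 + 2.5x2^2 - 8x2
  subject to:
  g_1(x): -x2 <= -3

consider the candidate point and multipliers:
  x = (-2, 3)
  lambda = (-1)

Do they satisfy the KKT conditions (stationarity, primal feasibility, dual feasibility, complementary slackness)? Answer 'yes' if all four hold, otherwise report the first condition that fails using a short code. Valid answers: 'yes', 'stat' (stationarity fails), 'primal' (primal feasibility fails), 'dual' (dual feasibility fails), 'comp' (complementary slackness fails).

Gradient of f: grad f(x) = Q x + c = (0, -1)
Constraint values g_i(x) = a_i^T x - b_i:
  g_1((-2, 3)) = 0
Stationarity residual: grad f(x) + sum_i lambda_i a_i = (0, 0)
  -> stationarity OK
Primal feasibility (all g_i <= 0): OK
Dual feasibility (all lambda_i >= 0): FAILS
Complementary slackness (lambda_i * g_i(x) = 0 for all i): OK

Verdict: the first failing condition is dual_feasibility -> dual.

dual


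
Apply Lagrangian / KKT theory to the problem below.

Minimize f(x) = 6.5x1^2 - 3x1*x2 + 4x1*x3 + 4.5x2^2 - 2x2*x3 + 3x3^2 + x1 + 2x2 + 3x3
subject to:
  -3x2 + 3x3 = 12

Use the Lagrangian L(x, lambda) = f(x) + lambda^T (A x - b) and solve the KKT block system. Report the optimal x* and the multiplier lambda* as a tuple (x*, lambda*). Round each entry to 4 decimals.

Form the Lagrangian:
  L(x, lambda) = (1/2) x^T Q x + c^T x + lambda^T (A x - b)
Stationarity (grad_x L = 0): Q x + c + A^T lambda = 0.
Primal feasibility: A x = b.

This gives the KKT block system:
  [ Q   A^T ] [ x     ]   [-c ]
  [ A    0  ] [ lambda ] = [ b ]

Solving the linear system:
  x*      = (-1.169, -1.8028, 2.1972)
  lambda* = (-5.0376)
  f(x*)   = 31.1338

x* = (-1.169, -1.8028, 2.1972), lambda* = (-5.0376)


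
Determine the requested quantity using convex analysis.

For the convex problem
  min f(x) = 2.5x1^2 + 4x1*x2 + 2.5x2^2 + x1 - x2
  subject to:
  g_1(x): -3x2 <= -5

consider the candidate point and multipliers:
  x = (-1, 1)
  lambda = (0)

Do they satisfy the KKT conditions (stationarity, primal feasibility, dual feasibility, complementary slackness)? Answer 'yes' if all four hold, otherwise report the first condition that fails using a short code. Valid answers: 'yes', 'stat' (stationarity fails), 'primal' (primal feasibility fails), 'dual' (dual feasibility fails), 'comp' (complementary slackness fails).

Gradient of f: grad f(x) = Q x + c = (0, 0)
Constraint values g_i(x) = a_i^T x - b_i:
  g_1((-1, 1)) = 2
Stationarity residual: grad f(x) + sum_i lambda_i a_i = (0, 0)
  -> stationarity OK
Primal feasibility (all g_i <= 0): FAILS
Dual feasibility (all lambda_i >= 0): OK
Complementary slackness (lambda_i * g_i(x) = 0 for all i): OK

Verdict: the first failing condition is primal_feasibility -> primal.

primal


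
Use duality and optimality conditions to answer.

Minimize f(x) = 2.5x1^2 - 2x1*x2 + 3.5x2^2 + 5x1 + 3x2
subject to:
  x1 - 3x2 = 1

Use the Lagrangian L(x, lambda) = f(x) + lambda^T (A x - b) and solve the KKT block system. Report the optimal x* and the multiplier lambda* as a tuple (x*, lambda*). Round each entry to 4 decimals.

Form the Lagrangian:
  L(x, lambda) = (1/2) x^T Q x + c^T x + lambda^T (A x - b)
Stationarity (grad_x L = 0): Q x + c + A^T lambda = 0.
Primal feasibility: A x = b.

This gives the KKT block system:
  [ Q   A^T ] [ x     ]   [-c ]
  [ A    0  ] [ lambda ] = [ b ]

Solving the linear system:
  x*      = (-1.325, -0.775)
  lambda* = (0.075)
  f(x*)   = -4.5125

x* = (-1.325, -0.775), lambda* = (0.075)


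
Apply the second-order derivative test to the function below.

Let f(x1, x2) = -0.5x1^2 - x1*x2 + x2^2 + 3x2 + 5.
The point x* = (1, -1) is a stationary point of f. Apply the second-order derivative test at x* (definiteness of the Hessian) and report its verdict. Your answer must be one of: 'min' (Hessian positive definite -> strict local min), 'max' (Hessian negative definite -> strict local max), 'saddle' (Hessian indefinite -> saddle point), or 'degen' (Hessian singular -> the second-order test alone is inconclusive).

Compute the Hessian H = grad^2 f:
  H = [[-1, -1], [-1, 2]]
Verify stationarity: grad f(x*) = H x* + g = (0, 0).
Eigenvalues of H: -1.3028, 2.3028.
Eigenvalues have mixed signs, so H is indefinite -> x* is a saddle point.

saddle


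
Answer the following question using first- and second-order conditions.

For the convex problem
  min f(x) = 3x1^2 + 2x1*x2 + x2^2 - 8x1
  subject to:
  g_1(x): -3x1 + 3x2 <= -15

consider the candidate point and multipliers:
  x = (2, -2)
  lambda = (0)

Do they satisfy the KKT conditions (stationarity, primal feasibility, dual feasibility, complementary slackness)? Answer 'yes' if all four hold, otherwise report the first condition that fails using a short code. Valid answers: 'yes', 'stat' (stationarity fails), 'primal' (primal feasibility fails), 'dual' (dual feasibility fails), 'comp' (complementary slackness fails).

Gradient of f: grad f(x) = Q x + c = (0, 0)
Constraint values g_i(x) = a_i^T x - b_i:
  g_1((2, -2)) = 3
Stationarity residual: grad f(x) + sum_i lambda_i a_i = (0, 0)
  -> stationarity OK
Primal feasibility (all g_i <= 0): FAILS
Dual feasibility (all lambda_i >= 0): OK
Complementary slackness (lambda_i * g_i(x) = 0 for all i): OK

Verdict: the first failing condition is primal_feasibility -> primal.

primal


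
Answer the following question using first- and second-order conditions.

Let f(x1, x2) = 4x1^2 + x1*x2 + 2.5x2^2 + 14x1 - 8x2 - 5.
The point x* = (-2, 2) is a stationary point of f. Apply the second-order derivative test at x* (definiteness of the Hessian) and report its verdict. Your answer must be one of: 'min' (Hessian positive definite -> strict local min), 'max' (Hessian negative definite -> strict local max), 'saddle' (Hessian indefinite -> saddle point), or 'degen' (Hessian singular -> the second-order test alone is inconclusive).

Compute the Hessian H = grad^2 f:
  H = [[8, 1], [1, 5]]
Verify stationarity: grad f(x*) = H x* + g = (0, 0).
Eigenvalues of H: 4.6972, 8.3028.
Both eigenvalues > 0, so H is positive definite -> x* is a strict local min.

min


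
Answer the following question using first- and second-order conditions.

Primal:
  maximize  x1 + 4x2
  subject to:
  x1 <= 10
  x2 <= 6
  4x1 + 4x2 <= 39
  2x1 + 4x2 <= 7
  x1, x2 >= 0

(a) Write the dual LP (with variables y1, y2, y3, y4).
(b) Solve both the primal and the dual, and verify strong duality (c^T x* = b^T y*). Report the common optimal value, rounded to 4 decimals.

The standard primal-dual pair for 'max c^T x s.t. A x <= b, x >= 0' is:
  Dual:  min b^T y  s.t.  A^T y >= c,  y >= 0.

So the dual LP is:
  minimize  10y1 + 6y2 + 39y3 + 7y4
  subject to:
    y1 + 4y3 + 2y4 >= 1
    y2 + 4y3 + 4y4 >= 4
    y1, y2, y3, y4 >= 0

Solving the primal: x* = (0, 1.75).
  primal value c^T x* = 7.
Solving the dual: y* = (0, 0, 0, 1).
  dual value b^T y* = 7.
Strong duality: c^T x* = b^T y*. Confirmed.

7


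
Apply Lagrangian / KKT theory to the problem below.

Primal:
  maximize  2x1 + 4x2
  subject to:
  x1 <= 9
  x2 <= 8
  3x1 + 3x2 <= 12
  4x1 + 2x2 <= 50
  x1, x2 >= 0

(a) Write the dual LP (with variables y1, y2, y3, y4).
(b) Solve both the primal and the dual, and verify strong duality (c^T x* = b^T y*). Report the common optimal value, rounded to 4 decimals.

The standard primal-dual pair for 'max c^T x s.t. A x <= b, x >= 0' is:
  Dual:  min b^T y  s.t.  A^T y >= c,  y >= 0.

So the dual LP is:
  minimize  9y1 + 8y2 + 12y3 + 50y4
  subject to:
    y1 + 3y3 + 4y4 >= 2
    y2 + 3y3 + 2y4 >= 4
    y1, y2, y3, y4 >= 0

Solving the primal: x* = (0, 4).
  primal value c^T x* = 16.
Solving the dual: y* = (0, 0, 1.3333, 0).
  dual value b^T y* = 16.
Strong duality: c^T x* = b^T y*. Confirmed.

16


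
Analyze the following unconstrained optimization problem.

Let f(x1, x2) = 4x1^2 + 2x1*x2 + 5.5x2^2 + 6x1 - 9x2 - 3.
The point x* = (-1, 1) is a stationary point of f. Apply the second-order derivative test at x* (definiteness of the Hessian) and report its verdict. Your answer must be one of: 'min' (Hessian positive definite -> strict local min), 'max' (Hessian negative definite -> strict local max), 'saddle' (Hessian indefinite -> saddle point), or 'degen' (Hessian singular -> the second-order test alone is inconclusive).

Compute the Hessian H = grad^2 f:
  H = [[8, 2], [2, 11]]
Verify stationarity: grad f(x*) = H x* + g = (0, 0).
Eigenvalues of H: 7, 12.
Both eigenvalues > 0, so H is positive definite -> x* is a strict local min.

min
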